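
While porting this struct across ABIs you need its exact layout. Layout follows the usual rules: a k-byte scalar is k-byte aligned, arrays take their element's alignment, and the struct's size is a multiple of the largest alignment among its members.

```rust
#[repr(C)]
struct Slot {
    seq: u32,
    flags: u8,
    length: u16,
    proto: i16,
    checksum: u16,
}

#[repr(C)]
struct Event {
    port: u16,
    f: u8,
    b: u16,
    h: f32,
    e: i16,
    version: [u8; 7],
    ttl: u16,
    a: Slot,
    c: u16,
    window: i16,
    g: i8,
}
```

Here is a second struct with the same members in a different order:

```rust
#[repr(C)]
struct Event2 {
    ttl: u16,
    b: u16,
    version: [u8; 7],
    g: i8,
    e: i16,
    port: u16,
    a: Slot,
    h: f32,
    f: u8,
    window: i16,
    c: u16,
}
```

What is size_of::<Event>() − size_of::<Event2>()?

4

Slot: 0..4  seq  (4B, 4-aligned); 4..5  flags  (1B, 1-aligned); 5..6  -- padding (1B); 6..8  length  (2B, 2-aligned); 8..10  proto  (2B, 2-aligned); 10..12  checksum  (2B, 2-aligned); sizeof = 12, alignof = 4
0..2  port  (2B, 2-aligned)
2..3  f  (1B, 1-aligned)
3..4  -- padding (1B)
4..6  b  (2B, 2-aligned)
6..8  -- padding (2B)
8..12  h  (4B, 4-aligned)
12..14  e  (2B, 2-aligned)
14..21  version  (7B, 1-aligned)
21..22  -- padding (1B)
22..24  ttl  (2B, 2-aligned)
24..36  a  (12B, 4-aligned)
36..38  c  (2B, 2-aligned)
38..40  window  (2B, 2-aligned)
40..41  g  (1B, 1-aligned)
41..44  -- tail padding (3B)
sizeof = 44, alignof = 4
— Event2 —
0..2  ttl  (2B, 2-aligned)
2..4  b  (2B, 2-aligned)
4..11  version  (7B, 1-aligned)
11..12  g  (1B, 1-aligned)
12..14  e  (2B, 2-aligned)
14..16  port  (2B, 2-aligned)
16..28  a  (12B, 4-aligned)
28..32  h  (4B, 4-aligned)
32..33  f  (1B, 1-aligned)
33..34  -- padding (1B)
34..36  window  (2B, 2-aligned)
36..38  c  (2B, 2-aligned)
38..40  -- tail padding (2B)
sizeof = 40, alignof = 4
44 − 40 = 4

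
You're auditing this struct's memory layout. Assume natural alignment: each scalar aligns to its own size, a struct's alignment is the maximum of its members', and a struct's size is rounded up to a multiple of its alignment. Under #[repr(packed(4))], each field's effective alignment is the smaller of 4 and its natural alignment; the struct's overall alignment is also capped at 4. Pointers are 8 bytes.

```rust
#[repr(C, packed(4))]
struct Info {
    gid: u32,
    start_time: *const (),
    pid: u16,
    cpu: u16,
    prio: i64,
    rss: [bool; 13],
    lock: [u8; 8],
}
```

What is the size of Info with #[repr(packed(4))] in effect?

48

0..4  gid  (4B, 4-aligned)
4..12  start_time  (8B, 4-aligned)
12..14  pid  (2B, 2-aligned)
14..16  cpu  (2B, 2-aligned)
16..24  prio  (8B, 4-aligned)
24..37  rss  (13B, 1-aligned)
37..45  lock  (8B, 1-aligned)
45..48  -- tail padding (3B)
sizeof = 48, alignof = 4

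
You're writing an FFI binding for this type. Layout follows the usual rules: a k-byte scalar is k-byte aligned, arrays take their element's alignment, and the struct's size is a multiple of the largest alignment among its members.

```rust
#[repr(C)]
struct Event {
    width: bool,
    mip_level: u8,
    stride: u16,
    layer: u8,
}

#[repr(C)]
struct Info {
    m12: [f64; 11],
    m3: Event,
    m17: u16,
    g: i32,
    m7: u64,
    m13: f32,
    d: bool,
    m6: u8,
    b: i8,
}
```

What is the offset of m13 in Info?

Event: width at 0 (size 1, align 1) → ends 1; mip_level at 1 (size 1, align 1) → ends 2; stride at 2 (size 2, align 2) → ends 4; layer at 4 (size 1, align 1) → ends 5; tail pad 1 to reach multiple of 2; total 6 bytes, alignment 2
m12 at 0 (size 88, align 8) → ends 88
m3 at 88 (size 6, align 2) → ends 94
m17 at 94 (size 2, align 2) → ends 96
g at 96 (size 4, align 4) → ends 100
pad 4 to align 8 for m7
m7 at 104 (size 8, align 8) → ends 112
m13 at 112 (size 4, align 4) → ends 116

112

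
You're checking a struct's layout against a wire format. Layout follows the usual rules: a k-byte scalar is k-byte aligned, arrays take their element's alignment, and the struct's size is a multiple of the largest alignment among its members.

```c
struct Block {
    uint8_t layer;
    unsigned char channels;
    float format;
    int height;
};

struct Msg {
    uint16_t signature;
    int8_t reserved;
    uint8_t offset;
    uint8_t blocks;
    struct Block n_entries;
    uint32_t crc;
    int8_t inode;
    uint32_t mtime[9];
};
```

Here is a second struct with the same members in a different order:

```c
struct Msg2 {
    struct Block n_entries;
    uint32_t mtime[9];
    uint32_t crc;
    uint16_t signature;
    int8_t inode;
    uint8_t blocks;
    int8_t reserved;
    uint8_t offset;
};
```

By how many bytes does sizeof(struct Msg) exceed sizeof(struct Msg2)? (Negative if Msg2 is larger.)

4

Block: layer at 0 (size 1, align 1) → ends 1; channels at 1 (size 1, align 1) → ends 2; pad 2 to align 4 for format; format at 4 (size 4, align 4) → ends 8; height at 8 (size 4, align 4) → ends 12; total 12 bytes, alignment 4
signature at 0 (size 2, align 2) → ends 2
reserved at 2 (size 1, align 1) → ends 3
offset at 3 (size 1, align 1) → ends 4
blocks at 4 (size 1, align 1) → ends 5
pad 3 to align 4 for n_entries
n_entries at 8 (size 12, align 4) → ends 20
crc at 20 (size 4, align 4) → ends 24
inode at 24 (size 1, align 1) → ends 25
pad 3 to align 4 for mtime
mtime at 28 (size 36, align 4) → ends 64
total 64 bytes, alignment 4
— Msg2 —
n_entries at 0 (size 12, align 4) → ends 12
mtime at 12 (size 36, align 4) → ends 48
crc at 48 (size 4, align 4) → ends 52
signature at 52 (size 2, align 2) → ends 54
inode at 54 (size 1, align 1) → ends 55
blocks at 55 (size 1, align 1) → ends 56
reserved at 56 (size 1, align 1) → ends 57
offset at 57 (size 1, align 1) → ends 58
tail pad 2 to reach multiple of 4
total 60 bytes, alignment 4
64 − 60 = 4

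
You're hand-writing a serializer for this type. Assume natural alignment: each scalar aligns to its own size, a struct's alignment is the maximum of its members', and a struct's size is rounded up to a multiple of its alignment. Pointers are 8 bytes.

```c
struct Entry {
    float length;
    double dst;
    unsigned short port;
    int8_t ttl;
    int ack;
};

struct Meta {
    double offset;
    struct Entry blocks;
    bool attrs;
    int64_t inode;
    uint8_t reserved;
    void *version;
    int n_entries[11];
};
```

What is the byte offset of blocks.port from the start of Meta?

24

Entry: length at 0 (size 4, align 4) → ends 4; pad 4 to align 8 for dst; dst at 8 (size 8, align 8) → ends 16; port at 16 (size 2, align 2) → ends 18; ttl at 18 (size 1, align 1) → ends 19; pad 1 to align 4 for ack; ack at 20 (size 4, align 4) → ends 24; total 24 bytes, alignment 8
offset at 0 (size 8, align 8) → ends 8
blocks at 8 (size 24, align 8) → ends 32
within Entry: port at 16
8 + 16 = 24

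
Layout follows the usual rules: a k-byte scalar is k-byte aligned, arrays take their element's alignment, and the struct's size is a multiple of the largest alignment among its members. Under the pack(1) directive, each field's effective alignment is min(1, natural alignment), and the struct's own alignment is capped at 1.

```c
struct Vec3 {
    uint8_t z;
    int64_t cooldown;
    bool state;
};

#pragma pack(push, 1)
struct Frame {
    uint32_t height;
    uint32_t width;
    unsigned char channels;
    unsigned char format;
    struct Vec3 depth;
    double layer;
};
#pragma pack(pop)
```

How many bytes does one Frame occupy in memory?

Vec3: 0..1  z  (1B, 1-aligned); 1..8  -- padding (7B); 8..16  cooldown  (8B, 8-aligned); 16..17  state  (1B, 1-aligned); 17..24  -- tail padding (7B); sizeof = 24, alignof = 8
0..4  height  (4B, 1-aligned)
4..8  width  (4B, 1-aligned)
8..9  channels  (1B, 1-aligned)
9..10  format  (1B, 1-aligned)
10..34  depth  (24B, 1-aligned)
34..42  layer  (8B, 1-aligned)
sizeof = 42, alignof = 1

42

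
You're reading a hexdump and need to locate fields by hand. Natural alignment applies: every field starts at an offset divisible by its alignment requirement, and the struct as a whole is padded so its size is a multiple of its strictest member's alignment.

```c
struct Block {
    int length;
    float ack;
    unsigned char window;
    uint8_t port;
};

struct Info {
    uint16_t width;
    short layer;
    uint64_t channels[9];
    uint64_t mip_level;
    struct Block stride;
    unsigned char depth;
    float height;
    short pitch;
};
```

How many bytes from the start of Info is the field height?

104

Block: @0: length [4B, align 4] → 4; @4: ack [4B, align 4] → 8; @8: window [1B, align 1] → 9; @9: port [1B, align 1] → 10; +2 tail pad (align 4); size 12, align 4
@0: width [2B, align 2] → 2
@2: layer [2B, align 2] → 4
+4 pad (align 8)
@8: channels [72B, align 8] → 80
@80: mip_level [8B, align 8] → 88
@88: stride [12B, align 4] → 100
@100: depth [1B, align 1] → 101
+3 pad (align 4)
@104: height [4B, align 4] → 108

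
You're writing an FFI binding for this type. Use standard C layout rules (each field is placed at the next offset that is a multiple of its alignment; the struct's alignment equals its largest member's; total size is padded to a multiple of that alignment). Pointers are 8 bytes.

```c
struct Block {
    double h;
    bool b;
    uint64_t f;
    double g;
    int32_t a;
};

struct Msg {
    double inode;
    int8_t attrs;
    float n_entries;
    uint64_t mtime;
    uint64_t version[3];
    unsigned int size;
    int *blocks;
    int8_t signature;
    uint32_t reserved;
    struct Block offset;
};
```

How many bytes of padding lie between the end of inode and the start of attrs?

Block: @0: h [8B, align 8] → 8; @8: b [1B, align 1] → 9; +7 pad (align 8); @16: f [8B, align 8] → 24; @24: g [8B, align 8] → 32; @32: a [4B, align 4] → 36; +4 tail pad (align 8); size 40, align 8
@0: inode [8B, align 8] → 8
@8: attrs [1B, align 1] → 9

0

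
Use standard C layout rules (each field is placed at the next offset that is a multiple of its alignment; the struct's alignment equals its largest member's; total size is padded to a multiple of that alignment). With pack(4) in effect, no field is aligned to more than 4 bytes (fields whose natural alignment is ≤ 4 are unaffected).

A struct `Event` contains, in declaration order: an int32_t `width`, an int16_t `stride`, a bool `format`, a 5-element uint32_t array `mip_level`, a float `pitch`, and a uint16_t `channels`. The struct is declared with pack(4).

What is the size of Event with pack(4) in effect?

36

width at 0 (size 4, align 4) → ends 4
stride at 4 (size 2, align 2) → ends 6
format at 6 (size 1, align 1) → ends 7
pad 1 to align 4 for mip_level
mip_level at 8 (size 20, align 4) → ends 28
pitch at 28 (size 4, align 4) → ends 32
channels at 32 (size 2, align 2) → ends 34
tail pad 2 to reach multiple of 4
total 36 bytes, alignment 4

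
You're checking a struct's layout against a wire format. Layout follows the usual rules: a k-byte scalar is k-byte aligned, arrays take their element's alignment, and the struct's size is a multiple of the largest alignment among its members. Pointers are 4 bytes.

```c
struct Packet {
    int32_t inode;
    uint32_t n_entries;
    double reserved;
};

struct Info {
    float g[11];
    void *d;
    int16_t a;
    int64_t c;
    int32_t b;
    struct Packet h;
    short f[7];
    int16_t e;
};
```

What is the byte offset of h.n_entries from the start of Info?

Packet: @0: inode [4B, align 4] → 4; @4: n_entries [4B, align 4] → 8; @8: reserved [8B, align 8] → 16; size 16, align 8
@0: g [44B, align 4] → 44
@44: d [4B, align 4] → 48
@48: a [2B, align 2] → 50
+6 pad (align 8)
@56: c [8B, align 8] → 64
@64: b [4B, align 4] → 68
+4 pad (align 8)
@72: h [16B, align 8] → 88
within Packet: n_entries at 4
72 + 4 = 76

76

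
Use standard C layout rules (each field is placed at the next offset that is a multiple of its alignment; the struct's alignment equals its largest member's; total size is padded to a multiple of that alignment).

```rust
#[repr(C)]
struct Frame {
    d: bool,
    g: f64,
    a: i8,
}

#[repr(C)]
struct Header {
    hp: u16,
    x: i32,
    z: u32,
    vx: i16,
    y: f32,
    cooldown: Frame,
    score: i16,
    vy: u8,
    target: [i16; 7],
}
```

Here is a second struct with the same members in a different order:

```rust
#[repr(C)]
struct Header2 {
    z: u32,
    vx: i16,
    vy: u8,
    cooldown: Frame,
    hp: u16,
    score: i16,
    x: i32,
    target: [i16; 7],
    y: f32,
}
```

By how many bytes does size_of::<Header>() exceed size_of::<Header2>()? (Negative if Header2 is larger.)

Frame: 0..1  d  (1B, 1-aligned); 1..8  -- padding (7B); 8..16  g  (8B, 8-aligned); 16..17  a  (1B, 1-aligned); 17..24  -- tail padding (7B); sizeof = 24, alignof = 8
0..2  hp  (2B, 2-aligned)
2..4  -- padding (2B)
4..8  x  (4B, 4-aligned)
8..12  z  (4B, 4-aligned)
12..14  vx  (2B, 2-aligned)
14..16  -- padding (2B)
16..20  y  (4B, 4-aligned)
20..24  -- padding (4B)
24..48  cooldown  (24B, 8-aligned)
48..50  score  (2B, 2-aligned)
50..51  vy  (1B, 1-aligned)
51..52  -- padding (1B)
52..66  target  (14B, 2-aligned)
66..72  -- tail padding (6B)
sizeof = 72, alignof = 8
— Header2 —
0..4  z  (4B, 4-aligned)
4..6  vx  (2B, 2-aligned)
6..7  vy  (1B, 1-aligned)
7..8  -- padding (1B)
8..32  cooldown  (24B, 8-aligned)
32..34  hp  (2B, 2-aligned)
34..36  score  (2B, 2-aligned)
36..40  x  (4B, 4-aligned)
40..54  target  (14B, 2-aligned)
54..56  -- padding (2B)
56..60  y  (4B, 4-aligned)
60..64  -- tail padding (4B)
sizeof = 64, alignof = 8
72 − 64 = 8

8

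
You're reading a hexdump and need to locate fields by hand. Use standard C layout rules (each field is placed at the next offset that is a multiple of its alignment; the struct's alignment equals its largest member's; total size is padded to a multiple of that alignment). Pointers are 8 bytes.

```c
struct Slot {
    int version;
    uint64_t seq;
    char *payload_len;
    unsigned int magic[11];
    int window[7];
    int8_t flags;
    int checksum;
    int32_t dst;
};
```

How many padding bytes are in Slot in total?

11

version at 0 (size 4, align 4) → ends 4
pad 4 to align 8 for seq
seq at 8 (size 8, align 8) → ends 16
payload_len at 16 (size 8, align 8) → ends 24
magic at 24 (size 44, align 4) → ends 68
window at 68 (size 28, align 4) → ends 96
flags at 96 (size 1, align 1) → ends 97
pad 3 to align 4 for checksum
checksum at 100 (size 4, align 4) → ends 104
dst at 104 (size 4, align 4) → ends 108
tail pad 4 to reach multiple of 8
total 112 bytes, alignment 8
data bytes 101, size 112 → padding 11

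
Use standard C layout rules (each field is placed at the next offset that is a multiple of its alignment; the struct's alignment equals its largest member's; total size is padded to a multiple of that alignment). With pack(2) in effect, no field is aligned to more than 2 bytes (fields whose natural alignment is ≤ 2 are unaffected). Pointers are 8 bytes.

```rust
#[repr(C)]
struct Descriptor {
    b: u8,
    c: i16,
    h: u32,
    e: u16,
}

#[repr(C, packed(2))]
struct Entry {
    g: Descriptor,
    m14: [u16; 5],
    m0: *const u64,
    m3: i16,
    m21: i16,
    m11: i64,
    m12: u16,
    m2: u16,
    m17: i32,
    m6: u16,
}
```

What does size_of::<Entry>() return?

52 bytes

Descriptor: 0..1  b  (1B, 1-aligned); 1..2  -- padding (1B); 2..4  c  (2B, 2-aligned); 4..8  h  (4B, 4-aligned); 8..10  e  (2B, 2-aligned); 10..12  -- tail padding (2B); sizeof = 12, alignof = 4
0..12  g  (12B, 2-aligned)
12..22  m14  (10B, 2-aligned)
22..30  m0  (8B, 2-aligned)
30..32  m3  (2B, 2-aligned)
32..34  m21  (2B, 2-aligned)
34..42  m11  (8B, 2-aligned)
42..44  m12  (2B, 2-aligned)
44..46  m2  (2B, 2-aligned)
46..50  m17  (4B, 2-aligned)
50..52  m6  (2B, 2-aligned)
sizeof = 52, alignof = 2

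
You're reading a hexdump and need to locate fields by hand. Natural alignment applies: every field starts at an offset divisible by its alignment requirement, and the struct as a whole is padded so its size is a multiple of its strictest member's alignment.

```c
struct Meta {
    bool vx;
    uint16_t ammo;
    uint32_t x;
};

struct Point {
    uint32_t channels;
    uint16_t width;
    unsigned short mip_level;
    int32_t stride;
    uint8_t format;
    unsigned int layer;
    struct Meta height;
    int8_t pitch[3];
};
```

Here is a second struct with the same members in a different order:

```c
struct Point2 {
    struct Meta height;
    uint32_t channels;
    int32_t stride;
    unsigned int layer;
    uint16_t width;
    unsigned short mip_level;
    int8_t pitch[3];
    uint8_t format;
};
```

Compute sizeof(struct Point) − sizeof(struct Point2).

4

Meta: 0..1  vx  (1B, 1-aligned); 1..2  -- padding (1B); 2..4  ammo  (2B, 2-aligned); 4..8  x  (4B, 4-aligned); sizeof = 8, alignof = 4
0..4  channels  (4B, 4-aligned)
4..6  width  (2B, 2-aligned)
6..8  mip_level  (2B, 2-aligned)
8..12  stride  (4B, 4-aligned)
12..13  format  (1B, 1-aligned)
13..16  -- padding (3B)
16..20  layer  (4B, 4-aligned)
20..28  height  (8B, 4-aligned)
28..31  pitch  (3B, 1-aligned)
31..32  -- tail padding (1B)
sizeof = 32, alignof = 4
— Point2 —
0..8  height  (8B, 4-aligned)
8..12  channels  (4B, 4-aligned)
12..16  stride  (4B, 4-aligned)
16..20  layer  (4B, 4-aligned)
20..22  width  (2B, 2-aligned)
22..24  mip_level  (2B, 2-aligned)
24..27  pitch  (3B, 1-aligned)
27..28  format  (1B, 1-aligned)
sizeof = 28, alignof = 4
32 − 28 = 4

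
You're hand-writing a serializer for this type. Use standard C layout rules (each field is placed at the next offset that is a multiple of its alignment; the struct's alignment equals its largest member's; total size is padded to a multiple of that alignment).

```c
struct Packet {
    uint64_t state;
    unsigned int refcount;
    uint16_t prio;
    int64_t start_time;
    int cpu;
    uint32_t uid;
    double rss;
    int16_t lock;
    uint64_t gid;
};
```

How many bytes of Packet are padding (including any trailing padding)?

0..8  state  (8B, 8-aligned)
8..12  refcount  (4B, 4-aligned)
12..14  prio  (2B, 2-aligned)
14..16  -- padding (2B)
16..24  start_time  (8B, 8-aligned)
24..28  cpu  (4B, 4-aligned)
28..32  uid  (4B, 4-aligned)
32..40  rss  (8B, 8-aligned)
40..42  lock  (2B, 2-aligned)
42..48  -- padding (6B)
48..56  gid  (8B, 8-aligned)
sizeof = 56, alignof = 8
data bytes 48, size 56 → padding 8

8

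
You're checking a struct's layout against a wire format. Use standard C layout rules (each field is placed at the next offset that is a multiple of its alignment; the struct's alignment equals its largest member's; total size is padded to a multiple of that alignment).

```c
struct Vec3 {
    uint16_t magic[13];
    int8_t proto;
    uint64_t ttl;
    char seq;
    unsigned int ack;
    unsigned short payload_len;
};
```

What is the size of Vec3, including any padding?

magic at 0 (size 26, align 2) → ends 26
proto at 26 (size 1, align 1) → ends 27
pad 5 to align 8 for ttl
ttl at 32 (size 8, align 8) → ends 40
seq at 40 (size 1, align 1) → ends 41
pad 3 to align 4 for ack
ack at 44 (size 4, align 4) → ends 48
payload_len at 48 (size 2, align 2) → ends 50
tail pad 6 to reach multiple of 8
total 56 bytes, alignment 8

56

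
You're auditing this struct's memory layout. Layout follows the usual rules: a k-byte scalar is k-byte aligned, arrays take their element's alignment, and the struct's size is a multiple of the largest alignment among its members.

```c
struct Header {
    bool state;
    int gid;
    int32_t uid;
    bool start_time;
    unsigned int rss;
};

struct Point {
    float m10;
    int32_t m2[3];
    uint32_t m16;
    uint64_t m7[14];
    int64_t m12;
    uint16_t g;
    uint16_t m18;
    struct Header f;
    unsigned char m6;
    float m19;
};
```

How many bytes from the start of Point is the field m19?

Header: 0..1  state  (1B, 1-aligned); 1..4  -- padding (3B); 4..8  gid  (4B, 4-aligned); 8..12  uid  (4B, 4-aligned); 12..13  start_time  (1B, 1-aligned); 13..16  -- padding (3B); 16..20  rss  (4B, 4-aligned); sizeof = 20, alignof = 4
0..4  m10  (4B, 4-aligned)
4..16  m2  (12B, 4-aligned)
16..20  m16  (4B, 4-aligned)
20..24  -- padding (4B)
24..136  m7  (112B, 8-aligned)
136..144  m12  (8B, 8-aligned)
144..146  g  (2B, 2-aligned)
146..148  m18  (2B, 2-aligned)
148..168  f  (20B, 4-aligned)
168..169  m6  (1B, 1-aligned)
169..172  -- padding (3B)
172..176  m19  (4B, 4-aligned)

172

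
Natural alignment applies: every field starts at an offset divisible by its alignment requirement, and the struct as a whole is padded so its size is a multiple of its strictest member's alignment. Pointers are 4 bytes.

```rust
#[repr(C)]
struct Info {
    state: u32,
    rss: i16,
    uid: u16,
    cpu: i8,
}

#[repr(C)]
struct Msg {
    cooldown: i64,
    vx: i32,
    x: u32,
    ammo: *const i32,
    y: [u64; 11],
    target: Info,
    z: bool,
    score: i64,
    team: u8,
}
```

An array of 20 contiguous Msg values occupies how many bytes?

Info: @0: state [4B, align 4] → 4; @4: rss [2B, align 2] → 6; @6: uid [2B, align 2] → 8; @8: cpu [1B, align 1] → 9; +3 tail pad (align 4); size 12, align 4
@0: cooldown [8B, align 8] → 8
@8: vx [4B, align 4] → 12
@12: x [4B, align 4] → 16
@16: ammo [4B, align 4] → 20
+4 pad (align 8)
@24: y [88B, align 8] → 112
@112: target [12B, align 4] → 124
@124: z [1B, align 1] → 125
+3 pad (align 8)
@128: score [8B, align 8] → 136
@136: team [1B, align 1] → 137
+7 tail pad (align 8)
size 144, align 8
array of 20: 20 × 144 = 2880

2880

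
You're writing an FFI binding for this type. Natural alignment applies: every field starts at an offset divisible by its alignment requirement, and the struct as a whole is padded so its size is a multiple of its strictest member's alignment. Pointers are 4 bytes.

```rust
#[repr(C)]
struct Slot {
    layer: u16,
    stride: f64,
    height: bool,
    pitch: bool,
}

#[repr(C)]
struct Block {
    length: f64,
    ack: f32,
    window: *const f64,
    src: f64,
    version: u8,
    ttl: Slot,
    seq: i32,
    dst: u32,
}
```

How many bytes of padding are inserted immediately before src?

0

Slot: layer at 0 (size 2, align 2) → ends 2; pad 6 to align 8 for stride; stride at 8 (size 8, align 8) → ends 16; height at 16 (size 1, align 1) → ends 17; pitch at 17 (size 1, align 1) → ends 18; tail pad 6 to reach multiple of 8; total 24 bytes, alignment 8
length at 0 (size 8, align 8) → ends 8
ack at 8 (size 4, align 4) → ends 12
window at 12 (size 4, align 4) → ends 16
src at 16 (size 8, align 8) → ends 24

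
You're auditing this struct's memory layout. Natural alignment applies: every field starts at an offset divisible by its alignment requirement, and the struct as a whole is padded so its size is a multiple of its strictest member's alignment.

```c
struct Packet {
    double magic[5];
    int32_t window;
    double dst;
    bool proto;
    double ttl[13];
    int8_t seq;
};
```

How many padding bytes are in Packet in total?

magic at 0 (size 40, align 8) → ends 40
window at 40 (size 4, align 4) → ends 44
pad 4 to align 8 for dst
dst at 48 (size 8, align 8) → ends 56
proto at 56 (size 1, align 1) → ends 57
pad 7 to align 8 for ttl
ttl at 64 (size 104, align 8) → ends 168
seq at 168 (size 1, align 1) → ends 169
tail pad 7 to reach multiple of 8
total 176 bytes, alignment 8
data bytes 158, size 176 → padding 18

18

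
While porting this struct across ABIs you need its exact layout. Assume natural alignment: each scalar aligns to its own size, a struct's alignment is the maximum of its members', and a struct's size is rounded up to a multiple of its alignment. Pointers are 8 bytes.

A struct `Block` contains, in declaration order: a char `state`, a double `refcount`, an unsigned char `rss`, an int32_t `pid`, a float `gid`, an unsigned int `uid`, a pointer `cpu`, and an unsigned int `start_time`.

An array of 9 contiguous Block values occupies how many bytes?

432

state at 0 (size 1, align 1) → ends 1
pad 7 to align 8 for refcount
refcount at 8 (size 8, align 8) → ends 16
rss at 16 (size 1, align 1) → ends 17
pad 3 to align 4 for pid
pid at 20 (size 4, align 4) → ends 24
gid at 24 (size 4, align 4) → ends 28
uid at 28 (size 4, align 4) → ends 32
cpu at 32 (size 8, align 8) → ends 40
start_time at 40 (size 4, align 4) → ends 44
tail pad 4 to reach multiple of 8
total 48 bytes, alignment 8
array of 9: 9 × 48 = 432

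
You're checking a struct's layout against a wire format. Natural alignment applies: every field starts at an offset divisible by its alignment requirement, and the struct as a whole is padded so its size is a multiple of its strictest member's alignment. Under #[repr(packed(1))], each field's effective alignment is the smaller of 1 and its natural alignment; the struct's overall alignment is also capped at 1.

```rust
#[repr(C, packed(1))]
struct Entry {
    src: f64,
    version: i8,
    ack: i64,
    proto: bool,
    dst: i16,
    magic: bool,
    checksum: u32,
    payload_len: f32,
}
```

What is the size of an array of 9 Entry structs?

0..8  src  (8B, 1-aligned)
8..9  version  (1B, 1-aligned)
9..17  ack  (8B, 1-aligned)
17..18  proto  (1B, 1-aligned)
18..20  dst  (2B, 1-aligned)
20..21  magic  (1B, 1-aligned)
21..25  checksum  (4B, 1-aligned)
25..29  payload_len  (4B, 1-aligned)
sizeof = 29, alignof = 1
array of 9: 9 × 29 = 261

261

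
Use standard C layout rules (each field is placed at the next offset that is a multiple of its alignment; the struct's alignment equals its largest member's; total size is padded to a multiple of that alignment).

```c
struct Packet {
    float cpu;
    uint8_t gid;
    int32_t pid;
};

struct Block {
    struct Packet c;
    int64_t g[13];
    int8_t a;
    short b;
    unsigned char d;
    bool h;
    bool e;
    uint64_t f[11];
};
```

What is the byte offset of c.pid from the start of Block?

Packet: @0: cpu [4B, align 4] → 4; @4: gid [1B, align 1] → 5; +3 pad (align 4); @8: pid [4B, align 4] → 12; size 12, align 4
@0: c [12B, align 4] → 12
within Packet: pid at 8
0 + 8 = 8

8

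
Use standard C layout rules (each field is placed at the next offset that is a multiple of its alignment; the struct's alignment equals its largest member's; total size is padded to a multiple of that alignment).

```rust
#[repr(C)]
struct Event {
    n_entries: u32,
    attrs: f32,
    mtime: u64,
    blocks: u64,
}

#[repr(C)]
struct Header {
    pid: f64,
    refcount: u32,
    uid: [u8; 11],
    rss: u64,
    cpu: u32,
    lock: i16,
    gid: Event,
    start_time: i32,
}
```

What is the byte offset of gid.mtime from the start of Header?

48

Event: @0: n_entries [4B, align 4] → 4; @4: attrs [4B, align 4] → 8; @8: mtime [8B, align 8] → 16; @16: blocks [8B, align 8] → 24; size 24, align 8
@0: pid [8B, align 8] → 8
@8: refcount [4B, align 4] → 12
@12: uid [11B, align 1] → 23
+1 pad (align 8)
@24: rss [8B, align 8] → 32
@32: cpu [4B, align 4] → 36
@36: lock [2B, align 2] → 38
+2 pad (align 8)
@40: gid [24B, align 8] → 64
within Event: mtime at 8
40 + 8 = 48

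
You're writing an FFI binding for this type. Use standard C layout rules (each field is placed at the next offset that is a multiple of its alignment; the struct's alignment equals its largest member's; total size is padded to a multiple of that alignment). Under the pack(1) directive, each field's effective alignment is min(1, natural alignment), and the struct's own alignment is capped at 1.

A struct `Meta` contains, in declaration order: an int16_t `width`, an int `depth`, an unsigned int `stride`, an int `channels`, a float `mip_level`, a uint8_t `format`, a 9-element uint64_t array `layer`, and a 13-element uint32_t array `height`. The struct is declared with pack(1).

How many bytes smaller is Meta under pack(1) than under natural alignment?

natural layout:
  width at 0 (size 2, align 2) → ends 2
  pad 2 to align 4 for depth
  depth at 4 (size 4, align 4) → ends 8
  stride at 8 (size 4, align 4) → ends 12
  channels at 12 (size 4, align 4) → ends 16
  mip_level at 16 (size 4, align 4) → ends 20
  format at 20 (size 1, align 1) → ends 21
  pad 3 to align 8 for layer
  layer at 24 (size 72, align 8) → ends 96
  height at 96 (size 52, align 4) → ends 148
  tail pad 4 to reach multiple of 8
  total 152 bytes, alignment 8
packed(1) layout:
  width at 0 (size 2, align 1) → ends 2
  depth at 2 (size 4, align 1) → ends 6
  stride at 6 (size 4, align 1) → ends 10
  channels at 10 (size 4, align 1) → ends 14
  mip_level at 14 (size 4, align 1) → ends 18
  format at 18 (size 1, align 1) → ends 19
  layer at 19 (size 72, align 1) → ends 91
  height at 91 (size 52, align 1) → ends 143
  total 143 bytes, alignment 1
152 − 143 = 9

9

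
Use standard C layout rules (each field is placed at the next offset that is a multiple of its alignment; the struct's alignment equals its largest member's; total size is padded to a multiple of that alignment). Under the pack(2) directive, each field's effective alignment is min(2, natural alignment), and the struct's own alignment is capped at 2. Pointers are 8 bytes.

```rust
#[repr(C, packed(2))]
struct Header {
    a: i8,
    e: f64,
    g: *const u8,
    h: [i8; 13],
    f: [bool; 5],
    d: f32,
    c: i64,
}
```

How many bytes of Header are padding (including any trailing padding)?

1

@0: a [1B, align 1] → 1
+1 pad (align 2)
@2: e [8B, align 2] → 10
@10: g [8B, align 2] → 18
@18: h [13B, align 1] → 31
@31: f [5B, align 1] → 36
@36: d [4B, align 2] → 40
@40: c [8B, align 2] → 48
size 48, align 2
data bytes 47, size 48 → padding 1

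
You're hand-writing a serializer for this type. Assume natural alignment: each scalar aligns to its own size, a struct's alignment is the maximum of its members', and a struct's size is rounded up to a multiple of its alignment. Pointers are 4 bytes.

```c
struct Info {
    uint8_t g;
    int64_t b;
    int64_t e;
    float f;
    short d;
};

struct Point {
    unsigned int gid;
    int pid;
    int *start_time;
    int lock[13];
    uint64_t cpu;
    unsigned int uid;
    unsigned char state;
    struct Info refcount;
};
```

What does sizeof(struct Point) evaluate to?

112 bytes

Info: 0..1  g  (1B, 1-aligned); 1..8  -- padding (7B); 8..16  b  (8B, 8-aligned); 16..24  e  (8B, 8-aligned); 24..28  f  (4B, 4-aligned); 28..30  d  (2B, 2-aligned); 30..32  -- tail padding (2B); sizeof = 32, alignof = 8
0..4  gid  (4B, 4-aligned)
4..8  pid  (4B, 4-aligned)
8..12  start_time  (4B, 4-aligned)
12..64  lock  (52B, 4-aligned)
64..72  cpu  (8B, 8-aligned)
72..76  uid  (4B, 4-aligned)
76..77  state  (1B, 1-aligned)
77..80  -- padding (3B)
80..112  refcount  (32B, 8-aligned)
sizeof = 112, alignof = 8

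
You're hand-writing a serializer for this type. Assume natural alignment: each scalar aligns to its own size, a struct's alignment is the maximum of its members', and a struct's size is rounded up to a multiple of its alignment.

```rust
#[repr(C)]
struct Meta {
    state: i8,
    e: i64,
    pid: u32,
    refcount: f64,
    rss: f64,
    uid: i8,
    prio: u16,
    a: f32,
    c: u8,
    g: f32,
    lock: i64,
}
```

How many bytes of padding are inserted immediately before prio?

0..1  state  (1B, 1-aligned)
1..8  -- padding (7B)
8..16  e  (8B, 8-aligned)
16..20  pid  (4B, 4-aligned)
20..24  -- padding (4B)
24..32  refcount  (8B, 8-aligned)
32..40  rss  (8B, 8-aligned)
40..41  uid  (1B, 1-aligned)
41..42  -- padding (1B)
42..44  prio  (2B, 2-aligned)

1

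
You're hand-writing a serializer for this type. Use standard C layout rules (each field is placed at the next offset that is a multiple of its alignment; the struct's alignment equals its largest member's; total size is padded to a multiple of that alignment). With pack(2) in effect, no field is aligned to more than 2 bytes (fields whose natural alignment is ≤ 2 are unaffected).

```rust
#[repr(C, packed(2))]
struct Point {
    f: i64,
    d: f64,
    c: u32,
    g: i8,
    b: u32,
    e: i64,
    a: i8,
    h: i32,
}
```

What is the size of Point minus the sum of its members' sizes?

2

@0: f [8B, align 2] → 8
@8: d [8B, align 2] → 16
@16: c [4B, align 2] → 20
@20: g [1B, align 1] → 21
+1 pad (align 2)
@22: b [4B, align 2] → 26
@26: e [8B, align 2] → 34
@34: a [1B, align 1] → 35
+1 pad (align 2)
@36: h [4B, align 2] → 40
size 40, align 2
data bytes 38, size 40 → padding 2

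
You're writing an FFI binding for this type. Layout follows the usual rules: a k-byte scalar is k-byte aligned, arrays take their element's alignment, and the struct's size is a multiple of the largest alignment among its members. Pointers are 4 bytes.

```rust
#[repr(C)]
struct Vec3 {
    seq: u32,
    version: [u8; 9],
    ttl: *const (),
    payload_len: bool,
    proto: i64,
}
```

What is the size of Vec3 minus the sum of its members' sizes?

0..4  seq  (4B, 4-aligned)
4..13  version  (9B, 1-aligned)
13..16  -- padding (3B)
16..20  ttl  (4B, 4-aligned)
20..21  payload_len  (1B, 1-aligned)
21..24  -- padding (3B)
24..32  proto  (8B, 8-aligned)
sizeof = 32, alignof = 8
data bytes 26, size 32 → padding 6

6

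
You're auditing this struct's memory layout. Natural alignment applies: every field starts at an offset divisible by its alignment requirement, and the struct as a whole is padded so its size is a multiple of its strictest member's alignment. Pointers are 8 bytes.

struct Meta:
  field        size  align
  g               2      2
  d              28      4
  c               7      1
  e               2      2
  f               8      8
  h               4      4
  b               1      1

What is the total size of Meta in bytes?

64 bytes

0..2  g  (2B, 2-aligned)
2..4  -- padding (2B)
4..32  d  (28B, 4-aligned)
32..39  c  (7B, 1-aligned)
39..40  -- padding (1B)
40..42  e  (2B, 2-aligned)
42..48  -- padding (6B)
48..56  f  (8B, 8-aligned)
56..60  h  (4B, 4-aligned)
60..61  b  (1B, 1-aligned)
61..64  -- tail padding (3B)
sizeof = 64, alignof = 8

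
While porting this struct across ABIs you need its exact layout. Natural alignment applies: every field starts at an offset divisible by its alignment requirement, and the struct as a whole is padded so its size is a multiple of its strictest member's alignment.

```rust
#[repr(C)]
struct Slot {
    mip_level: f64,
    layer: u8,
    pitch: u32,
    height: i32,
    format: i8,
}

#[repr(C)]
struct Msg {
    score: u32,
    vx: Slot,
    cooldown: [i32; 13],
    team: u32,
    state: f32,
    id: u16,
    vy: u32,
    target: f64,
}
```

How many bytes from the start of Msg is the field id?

92

Slot: mip_level at 0 (size 8, align 8) → ends 8; layer at 8 (size 1, align 1) → ends 9; pad 3 to align 4 for pitch; pitch at 12 (size 4, align 4) → ends 16; height at 16 (size 4, align 4) → ends 20; format at 20 (size 1, align 1) → ends 21; tail pad 3 to reach multiple of 8; total 24 bytes, alignment 8
score at 0 (size 4, align 4) → ends 4
pad 4 to align 8 for vx
vx at 8 (size 24, align 8) → ends 32
cooldown at 32 (size 52, align 4) → ends 84
team at 84 (size 4, align 4) → ends 88
state at 88 (size 4, align 4) → ends 92
id at 92 (size 2, align 2) → ends 94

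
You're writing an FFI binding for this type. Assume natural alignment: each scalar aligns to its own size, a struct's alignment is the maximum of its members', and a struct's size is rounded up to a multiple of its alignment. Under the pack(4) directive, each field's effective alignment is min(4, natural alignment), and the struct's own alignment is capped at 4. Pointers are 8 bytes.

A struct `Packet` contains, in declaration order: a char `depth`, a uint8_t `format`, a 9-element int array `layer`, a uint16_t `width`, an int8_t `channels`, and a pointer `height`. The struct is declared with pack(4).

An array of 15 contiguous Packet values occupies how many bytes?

780

@0: depth [1B, align 1] → 1
@1: format [1B, align 1] → 2
+2 pad (align 4)
@4: layer [36B, align 4] → 40
@40: width [2B, align 2] → 42
@42: channels [1B, align 1] → 43
+1 pad (align 4)
@44: height [8B, align 4] → 52
size 52, align 4
array of 15: 15 × 52 = 780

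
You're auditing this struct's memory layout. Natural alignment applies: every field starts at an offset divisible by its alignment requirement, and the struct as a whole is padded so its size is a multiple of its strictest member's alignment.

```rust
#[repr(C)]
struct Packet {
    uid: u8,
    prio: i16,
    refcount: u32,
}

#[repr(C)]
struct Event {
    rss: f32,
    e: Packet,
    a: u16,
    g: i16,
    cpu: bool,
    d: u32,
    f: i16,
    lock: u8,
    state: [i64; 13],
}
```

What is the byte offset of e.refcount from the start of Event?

8

Packet: @0: uid [1B, align 1] → 1; +1 pad (align 2); @2: prio [2B, align 2] → 4; @4: refcount [4B, align 4] → 8; size 8, align 4
@0: rss [4B, align 4] → 4
@4: e [8B, align 4] → 12
within Packet: refcount at 4
4 + 4 = 8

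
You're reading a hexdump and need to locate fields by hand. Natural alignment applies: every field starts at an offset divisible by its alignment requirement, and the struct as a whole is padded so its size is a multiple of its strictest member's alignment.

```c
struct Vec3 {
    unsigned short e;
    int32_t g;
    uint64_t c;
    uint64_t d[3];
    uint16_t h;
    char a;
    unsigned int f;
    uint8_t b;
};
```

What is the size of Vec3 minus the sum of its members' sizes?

10

e at 0 (size 2, align 2) → ends 2
pad 2 to align 4 for g
g at 4 (size 4, align 4) → ends 8
c at 8 (size 8, align 8) → ends 16
d at 16 (size 24, align 8) → ends 40
h at 40 (size 2, align 2) → ends 42
a at 42 (size 1, align 1) → ends 43
pad 1 to align 4 for f
f at 44 (size 4, align 4) → ends 48
b at 48 (size 1, align 1) → ends 49
tail pad 7 to reach multiple of 8
total 56 bytes, alignment 8
data bytes 46, size 56 → padding 10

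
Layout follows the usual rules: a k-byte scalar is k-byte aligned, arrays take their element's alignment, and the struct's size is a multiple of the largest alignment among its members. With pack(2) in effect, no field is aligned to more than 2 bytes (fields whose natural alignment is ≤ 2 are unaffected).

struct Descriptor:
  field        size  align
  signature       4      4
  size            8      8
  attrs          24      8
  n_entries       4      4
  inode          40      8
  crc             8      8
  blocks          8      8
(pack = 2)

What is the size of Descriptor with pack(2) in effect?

96

signature at 0 (size 4, align 2) → ends 4
size at 4 (size 8, align 2) → ends 12
attrs at 12 (size 24, align 2) → ends 36
n_entries at 36 (size 4, align 2) → ends 40
inode at 40 (size 40, align 2) → ends 80
crc at 80 (size 8, align 2) → ends 88
blocks at 88 (size 8, align 2) → ends 96
total 96 bytes, alignment 2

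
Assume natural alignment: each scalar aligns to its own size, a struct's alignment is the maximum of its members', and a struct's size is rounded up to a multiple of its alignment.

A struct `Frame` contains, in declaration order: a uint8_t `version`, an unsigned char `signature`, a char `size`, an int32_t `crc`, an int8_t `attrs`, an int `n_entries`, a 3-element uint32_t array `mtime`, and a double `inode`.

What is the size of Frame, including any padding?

40 bytes

version at 0 (size 1, align 1) → ends 1
signature at 1 (size 1, align 1) → ends 2
size at 2 (size 1, align 1) → ends 3
pad 1 to align 4 for crc
crc at 4 (size 4, align 4) → ends 8
attrs at 8 (size 1, align 1) → ends 9
pad 3 to align 4 for n_entries
n_entries at 12 (size 4, align 4) → ends 16
mtime at 16 (size 12, align 4) → ends 28
pad 4 to align 8 for inode
inode at 32 (size 8, align 8) → ends 40
total 40 bytes, alignment 8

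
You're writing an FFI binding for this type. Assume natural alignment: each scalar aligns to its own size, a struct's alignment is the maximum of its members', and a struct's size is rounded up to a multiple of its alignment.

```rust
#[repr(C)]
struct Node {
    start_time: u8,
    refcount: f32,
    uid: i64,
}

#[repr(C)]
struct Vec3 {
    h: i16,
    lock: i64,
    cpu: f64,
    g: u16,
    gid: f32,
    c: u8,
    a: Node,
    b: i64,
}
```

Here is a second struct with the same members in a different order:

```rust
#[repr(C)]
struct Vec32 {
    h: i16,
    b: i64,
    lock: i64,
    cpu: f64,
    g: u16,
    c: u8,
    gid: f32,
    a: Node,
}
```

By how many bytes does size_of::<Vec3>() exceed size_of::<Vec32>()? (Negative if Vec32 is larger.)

8

Node: 0..1  start_time  (1B, 1-aligned); 1..4  -- padding (3B); 4..8  refcount  (4B, 4-aligned); 8..16  uid  (8B, 8-aligned); sizeof = 16, alignof = 8
0..2  h  (2B, 2-aligned)
2..8  -- padding (6B)
8..16  lock  (8B, 8-aligned)
16..24  cpu  (8B, 8-aligned)
24..26  g  (2B, 2-aligned)
26..28  -- padding (2B)
28..32  gid  (4B, 4-aligned)
32..33  c  (1B, 1-aligned)
33..40  -- padding (7B)
40..56  a  (16B, 8-aligned)
56..64  b  (8B, 8-aligned)
sizeof = 64, alignof = 8
— Vec32 —
0..2  h  (2B, 2-aligned)
2..8  -- padding (6B)
8..16  b  (8B, 8-aligned)
16..24  lock  (8B, 8-aligned)
24..32  cpu  (8B, 8-aligned)
32..34  g  (2B, 2-aligned)
34..35  c  (1B, 1-aligned)
35..36  -- padding (1B)
36..40  gid  (4B, 4-aligned)
40..56  a  (16B, 8-aligned)
sizeof = 56, alignof = 8
64 − 56 = 8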